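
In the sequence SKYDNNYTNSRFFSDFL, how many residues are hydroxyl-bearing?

6

S, T, and Y are the three residues with a side-chain hydroxyl.
Matching residues: S1, Y3, Y7, T8, S10, S14.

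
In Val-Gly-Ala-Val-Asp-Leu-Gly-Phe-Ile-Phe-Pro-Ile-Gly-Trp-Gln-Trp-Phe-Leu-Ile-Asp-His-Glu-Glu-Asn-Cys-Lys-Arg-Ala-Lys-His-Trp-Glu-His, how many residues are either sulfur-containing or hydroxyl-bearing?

1

Sulfur-containing: C, M. Hydroxyl-bearing: S, T, Y.
Sulfur-containing residues here: Cys25 (1).
Hydroxyl-bearing residues here: none (0).
The two groups share no amino acid, so total = 1 + 0 = 1.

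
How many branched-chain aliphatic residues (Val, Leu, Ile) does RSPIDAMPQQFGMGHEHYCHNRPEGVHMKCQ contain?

Matching residues: I4, V26.

2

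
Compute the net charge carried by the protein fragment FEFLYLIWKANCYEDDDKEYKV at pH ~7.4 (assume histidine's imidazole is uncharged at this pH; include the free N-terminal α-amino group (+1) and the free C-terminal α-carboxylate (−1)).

The side chains ionized at physiological pH are Lys/Arg (+1) and Asp/Glu (−1); with His treated as neutral, nothing else contributes.
Positive (K, R): K9, K18, K21 → +3.
Negative (D, E): E2, E14, D15, D16, D17, E19 → −6.
The N-terminus (+1) and C-terminus (−1) cancel.
Net charge = (+3) + (−6) = −3.

-3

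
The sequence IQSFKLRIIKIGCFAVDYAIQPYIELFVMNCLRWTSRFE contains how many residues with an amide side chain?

3

Asparagine (N) and glutamine (Q) have uncharged amide side chains.
Matching residues: Q2, Q21, N30.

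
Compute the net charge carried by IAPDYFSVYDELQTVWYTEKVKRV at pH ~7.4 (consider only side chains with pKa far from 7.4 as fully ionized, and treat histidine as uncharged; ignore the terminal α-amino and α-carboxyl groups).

At pH ~7.4 the Lys and Arg side chains are protonated (+1), the Asp and Glu side chains are deprotonated (−1), and with His taken as neutral all other side chains carry no charge.
Positive (K, R): K20, K22, R23 → +3.
Negative (D, E): D4, D10, E11, E19 → −4.
Net charge = (+3) + (−4) = −1.

-1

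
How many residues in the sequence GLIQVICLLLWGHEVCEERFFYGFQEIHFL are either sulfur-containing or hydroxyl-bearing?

Sulfur-containing: C, M. Hydroxyl-bearing: S, T, Y.
Sulfur-containing residues here: C7, C16 (2).
Hydroxyl-bearing residues here: Y22 (1).
The two groups share no amino acid, so total = 2 + 1 = 3.

3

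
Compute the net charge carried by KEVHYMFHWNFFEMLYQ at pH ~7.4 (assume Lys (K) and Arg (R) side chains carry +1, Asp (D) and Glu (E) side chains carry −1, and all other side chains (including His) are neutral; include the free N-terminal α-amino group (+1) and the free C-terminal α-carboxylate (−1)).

-1

Positive (K, R): K1 → +1.
Negative (D, E): E2, E13 → −2.
The N-terminus (+1) and C-terminus (−1) cancel.
Net charge = (+1) + (−2) = −1.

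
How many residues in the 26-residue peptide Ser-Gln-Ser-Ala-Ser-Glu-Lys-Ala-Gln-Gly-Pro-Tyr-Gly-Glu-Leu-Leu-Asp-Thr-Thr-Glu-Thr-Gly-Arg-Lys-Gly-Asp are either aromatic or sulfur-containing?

Aromatic: F, W, Y. Sulfur-containing: C, M.
Aromatic residues here: Tyr12 (1).
Sulfur-containing residues here: none (0).
The two groups share no amino acid, so total = 1 + 0 = 1.

1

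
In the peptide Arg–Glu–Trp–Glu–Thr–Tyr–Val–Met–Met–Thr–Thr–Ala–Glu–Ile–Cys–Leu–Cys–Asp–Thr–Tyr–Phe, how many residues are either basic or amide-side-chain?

Basic: H, K, R. Amide-side-chain: N, Q.
Basic residues here: Arg1 (1).
Amide-side-chain residues here: none (0).
The two groups share no amino acid, so total = 1 + 0 = 1.

1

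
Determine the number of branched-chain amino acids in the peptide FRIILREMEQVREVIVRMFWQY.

The BCAAs are Val, Leu, and Ile — aliphatic side chains with a branch point.
Matching residues: I3, I4, L5, V11, V14, I15, V16.

7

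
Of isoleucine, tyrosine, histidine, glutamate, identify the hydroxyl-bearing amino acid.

The –OH-bearing residues are Ser, Thr (aliphatic alcohols), and Tyr (phenol).
Of the listed options, only tyrosine belongs to this group.

tyrosine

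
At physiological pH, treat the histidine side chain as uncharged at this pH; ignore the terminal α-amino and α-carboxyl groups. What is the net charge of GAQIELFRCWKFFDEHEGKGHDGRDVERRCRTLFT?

0

At pH ~7.4 the Lys and Arg side chains are protonated (+1), the Asp and Glu side chains are deprotonated (−1), and with His taken as neutral all other side chains carry no charge.
Positive (K, R): R8, K11, K19, R24, R28, R29, R31 → +7.
Negative (D, E): E5, D14, E15, E17, D22, D25, E27 → −7.
Net charge = (+7) + (−7) = 0.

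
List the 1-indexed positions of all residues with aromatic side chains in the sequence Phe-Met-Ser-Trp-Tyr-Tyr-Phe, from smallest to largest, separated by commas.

F, W, and Y each carry an aromatic ring on the side chain.
Matching residues: Phe1, Trp4, Tyr5, Tyr6, Phe7.

1, 4, 5, 6, 7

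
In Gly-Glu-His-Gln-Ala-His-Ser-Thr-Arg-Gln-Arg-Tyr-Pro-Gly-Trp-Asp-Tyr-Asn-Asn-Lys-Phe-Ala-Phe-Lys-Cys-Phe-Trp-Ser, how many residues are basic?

6

The basic amino acids are Lys (K), Arg (R), and His (H).
Matching residues: His3, His6, Arg9, Arg11, Lys20, Lys24.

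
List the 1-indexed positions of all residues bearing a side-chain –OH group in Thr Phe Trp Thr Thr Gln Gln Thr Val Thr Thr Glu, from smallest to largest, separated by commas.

1, 4, 5, 8, 10, 11

S, T, and Y are the three residues with a side-chain hydroxyl.
Matching residues: Thr1, Thr4, Thr5, Thr8, Thr10, Thr11.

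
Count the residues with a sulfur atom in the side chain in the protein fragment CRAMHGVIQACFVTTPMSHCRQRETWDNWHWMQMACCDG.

Cysteine (C, thiol) and methionine (M, thioether) are the two sulfur-containing amino acids.
Matching residues: C1, M4, C11, M17, C20, M32, M34, C36, C37.

9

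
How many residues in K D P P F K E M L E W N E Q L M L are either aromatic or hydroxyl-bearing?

Aromatic: F, W, Y. Hydroxyl-bearing: S, T, Y.
Aromatic residues here: F5, W11 (2).
Hydroxyl-bearing residues here: none (0).
(Y belongs to both groups, but none appear in this sequence.) Total = 2 + 0 = 2.

2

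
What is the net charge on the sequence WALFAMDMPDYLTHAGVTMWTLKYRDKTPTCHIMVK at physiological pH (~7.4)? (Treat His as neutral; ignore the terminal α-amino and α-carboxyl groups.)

At pH ~7.4 the Lys and Arg side chains are protonated (+1), the Asp and Glu side chains are deprotonated (−1), and with His taken as neutral all other side chains carry no charge.
Positive (K, R): K23, R25, K27, K36 → +4.
Negative (D, E): D7, D10, D26 → −3.
Net charge = (+4) + (−3) = +1.

+1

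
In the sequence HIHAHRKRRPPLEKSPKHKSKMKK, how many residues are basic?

14

Lysine (K), arginine (R), and histidine (H) have basic, nitrogen-containing side chains.
Matching residues: H1, H3, H5, R6, K7, R8, R9, K14, K17, H18, K19, K21, K23, K24.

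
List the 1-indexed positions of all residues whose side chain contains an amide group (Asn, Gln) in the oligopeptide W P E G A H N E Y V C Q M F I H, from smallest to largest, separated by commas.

7, 12

Matching residues: N7, Q12.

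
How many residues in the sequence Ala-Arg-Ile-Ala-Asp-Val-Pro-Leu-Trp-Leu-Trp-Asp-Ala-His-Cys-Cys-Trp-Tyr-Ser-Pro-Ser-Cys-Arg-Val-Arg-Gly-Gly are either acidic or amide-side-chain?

Acidic: D, E. Amide-side-chain: N, Q.
Acidic residues here: Asp5, Asp12 (2).
Amide-side-chain residues here: none (0).
The two groups share no amino acid, so total = 2 + 0 = 2.

2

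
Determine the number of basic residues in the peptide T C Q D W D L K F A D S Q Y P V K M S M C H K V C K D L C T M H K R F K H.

Lysine (K), arginine (R), and histidine (H) have basic, nitrogen-containing side chains.
Matching residues: K8, K17, H22, K23, K26, H32, K33, R34, K36, H37.

10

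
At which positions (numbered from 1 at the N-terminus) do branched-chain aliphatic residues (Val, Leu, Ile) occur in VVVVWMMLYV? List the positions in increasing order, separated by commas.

Matching residues: V1, V2, V3, V4, L8, V10.

1, 2, 3, 4, 8, 10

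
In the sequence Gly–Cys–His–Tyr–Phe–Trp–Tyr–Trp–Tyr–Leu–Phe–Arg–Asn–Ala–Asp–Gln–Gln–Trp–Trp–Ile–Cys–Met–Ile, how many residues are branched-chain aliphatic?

3

The BCAAs are Val, Leu, and Ile — aliphatic side chains with a branch point.
Matching residues: Leu10, Ile20, Ile23.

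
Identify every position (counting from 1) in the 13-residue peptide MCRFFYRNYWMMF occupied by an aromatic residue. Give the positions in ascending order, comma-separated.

4, 5, 6, 9, 10, 13

The aromatic amino acids are Phe (F, benzyl), Trp (W, indole), and Tyr (Y, phenol).
Matching residues: F4, F5, Y6, Y9, W10, F13.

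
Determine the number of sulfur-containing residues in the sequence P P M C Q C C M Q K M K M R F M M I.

Only Cys (C) and Met (M) have a sulfur atom in the side chain.
Matching residues: M3, C4, C6, C7, M8, M11, M13, M16, M17.

9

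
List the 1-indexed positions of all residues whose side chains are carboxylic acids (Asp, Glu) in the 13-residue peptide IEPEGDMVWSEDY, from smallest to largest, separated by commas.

Matching residues: E2, E4, D6, E11, D12.

2, 4, 6, 11, 12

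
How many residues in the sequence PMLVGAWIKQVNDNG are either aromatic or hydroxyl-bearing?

1

Aromatic: F, W, Y. Hydroxyl-bearing: S, T, Y.
Aromatic residues here: W7 (1).
Hydroxyl-bearing residues here: none (0).
(Y belongs to both groups, but none appear in this sequence.) Total = 1 + 0 = 1.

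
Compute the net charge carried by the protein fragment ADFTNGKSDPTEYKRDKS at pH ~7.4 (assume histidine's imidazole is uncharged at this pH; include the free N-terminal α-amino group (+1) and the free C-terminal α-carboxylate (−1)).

0

Near pH 7.4, K and R contribute +1 each, D and E contribute −1 each, and every other side chain (His included, as stated) is uncharged.
Positive (K, R): K7, K14, R15, K17 → +4.
Negative (D, E): D2, D9, E12, D16 → −4.
The N-terminus (+1) and C-terminus (−1) cancel.
Net charge = (+4) + (−4) = 0.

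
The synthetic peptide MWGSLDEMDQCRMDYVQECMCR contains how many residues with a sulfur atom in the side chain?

7

The sulfur-bearing residues are cysteine (–SH) and methionine (–S–CH₃).
Matching residues: M1, M8, C11, M13, C19, M20, C21.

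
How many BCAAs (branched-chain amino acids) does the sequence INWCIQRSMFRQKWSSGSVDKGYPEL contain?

4

The BCAAs are Val, Leu, and Ile — aliphatic side chains with a branch point.
Matching residues: I1, I5, V19, L26.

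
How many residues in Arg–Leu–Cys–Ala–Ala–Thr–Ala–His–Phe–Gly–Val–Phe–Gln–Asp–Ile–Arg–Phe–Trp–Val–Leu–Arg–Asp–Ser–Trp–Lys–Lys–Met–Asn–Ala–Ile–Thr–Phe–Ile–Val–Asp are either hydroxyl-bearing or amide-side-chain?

5

Hydroxyl-bearing: S, T, Y. Amide-side-chain: N, Q.
Hydroxyl-bearing residues here: Thr6, Ser23, Thr31 (3).
Amide-side-chain residues here: Gln13, Asn28 (2).
The two groups share no amino acid, so total = 3 + 2 = 5.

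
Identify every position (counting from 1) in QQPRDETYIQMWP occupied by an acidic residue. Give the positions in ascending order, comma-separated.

Aspartate (D) and glutamate (E) have carboxylic-acid side chains and are the acidic amino acids.
Matching residues: D5, E6.

5, 6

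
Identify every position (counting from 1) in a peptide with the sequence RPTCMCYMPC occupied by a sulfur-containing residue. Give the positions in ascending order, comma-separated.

Cysteine (C, thiol) and methionine (M, thioether) are the two sulfur-containing amino acids.
Matching residues: C4, M5, C6, M8, C10.

4, 5, 6, 8, 10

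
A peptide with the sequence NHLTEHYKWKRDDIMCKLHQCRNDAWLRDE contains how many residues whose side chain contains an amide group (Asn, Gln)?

3

Matching residues: N1, Q20, N23.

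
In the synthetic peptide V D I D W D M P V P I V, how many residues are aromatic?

Phenylalanine (F), tryptophan (W), and tyrosine (Y) have aromatic ring side chains.
Matching residues: W5.

1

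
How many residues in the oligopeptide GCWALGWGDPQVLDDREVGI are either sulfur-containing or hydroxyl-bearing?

1

Sulfur-containing: C, M. Hydroxyl-bearing: S, T, Y.
Sulfur-containing residues here: C2 (1).
Hydroxyl-bearing residues here: none (0).
The two groups share no amino acid, so total = 1 + 0 = 1.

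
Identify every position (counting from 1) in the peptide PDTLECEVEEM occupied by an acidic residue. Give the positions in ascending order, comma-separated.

2, 5, 7, 9, 10

Aspartate (D) and glutamate (E) have carboxylic-acid side chains and are the acidic amino acids.
Matching residues: D2, E5, E7, E9, E10.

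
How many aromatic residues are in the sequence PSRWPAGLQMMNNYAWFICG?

4

F, W, and Y each carry an aromatic ring on the side chain.
Matching residues: W4, Y14, W16, F17.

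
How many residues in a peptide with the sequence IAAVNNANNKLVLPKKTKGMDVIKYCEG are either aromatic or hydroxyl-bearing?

Aromatic: F, W, Y. Hydroxyl-bearing: S, T, Y.
Aromatic residues here: Y25 (1).
Hydroxyl-bearing residues here: T17, Y25 (2).
Y is in both groups, so the 1 Y residue must not be double-counted.
Total = 1 + 2 − 1 = 2.

2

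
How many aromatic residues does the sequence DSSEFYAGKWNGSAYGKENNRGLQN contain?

4

The aromatic amino acids are Phe (F, benzyl), Trp (W, indole), and Tyr (Y, phenol).
Matching residues: F5, Y6, W10, Y15.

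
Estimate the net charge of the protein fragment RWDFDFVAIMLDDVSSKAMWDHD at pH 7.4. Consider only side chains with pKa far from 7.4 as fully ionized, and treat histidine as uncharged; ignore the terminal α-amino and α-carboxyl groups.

The side chains ionized at physiological pH are Lys/Arg (+1) and Asp/Glu (−1); with His treated as neutral, nothing else contributes.
Positive (K, R): R1, K17 → +2.
Negative (D, E): D3, D5, D12, D13, D21, D23 → −6.
Net charge = (+2) + (−6) = −4.

-4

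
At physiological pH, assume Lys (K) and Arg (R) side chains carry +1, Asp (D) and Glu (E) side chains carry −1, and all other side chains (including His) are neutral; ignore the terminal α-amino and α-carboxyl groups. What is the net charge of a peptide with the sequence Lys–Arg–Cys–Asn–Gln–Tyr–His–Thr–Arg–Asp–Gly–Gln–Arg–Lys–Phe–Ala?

+4

Positive (K, R): Lys1, Arg2, Arg9, Arg13, Lys14 → +5.
Negative (D, E): Asp10 → −1.
Net charge = (+5) + (−1) = +4.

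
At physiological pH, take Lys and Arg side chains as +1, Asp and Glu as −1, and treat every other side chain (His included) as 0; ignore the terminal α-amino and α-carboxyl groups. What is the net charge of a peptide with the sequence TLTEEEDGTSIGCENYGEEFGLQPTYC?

-7

Positive (K, R): none → +0.
Negative (D, E): E4, E5, E6, D7, E14, E18, E19 → −7.
Net charge = (+0) + (−7) = −7.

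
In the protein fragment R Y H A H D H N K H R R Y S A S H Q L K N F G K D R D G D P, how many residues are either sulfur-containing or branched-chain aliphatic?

Sulfur-containing: C, M. Branched-chain aliphatic: I, L, V.
Sulfur-containing residues here: none (0).
Branched-chain aliphatic residues here: L19 (1).
The two groups share no amino acid, so total = 0 + 1 = 1.

1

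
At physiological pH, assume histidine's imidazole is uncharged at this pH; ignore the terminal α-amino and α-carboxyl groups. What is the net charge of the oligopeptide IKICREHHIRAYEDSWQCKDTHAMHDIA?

-1

The side chains ionized at physiological pH are Lys/Arg (+1) and Asp/Glu (−1); with His treated as neutral, nothing else contributes.
Positive (K, R): K2, R5, R10, K19 → +4.
Negative (D, E): E6, E13, D14, D20, D26 → −5.
Net charge = (+4) + (−5) = −1.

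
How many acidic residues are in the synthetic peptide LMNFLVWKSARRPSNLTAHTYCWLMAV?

0

Aspartate (D) and glutamate (E) have carboxylic-acid side chains and are the acidic amino acids.
None of the 27 residues belong to this group.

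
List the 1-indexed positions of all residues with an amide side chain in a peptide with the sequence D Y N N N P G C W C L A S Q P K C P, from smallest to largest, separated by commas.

Only N (asparagine) and Q (glutamine) carry a side-chain carboxamide.
Matching residues: N3, N4, N5, Q14.

3, 4, 5, 14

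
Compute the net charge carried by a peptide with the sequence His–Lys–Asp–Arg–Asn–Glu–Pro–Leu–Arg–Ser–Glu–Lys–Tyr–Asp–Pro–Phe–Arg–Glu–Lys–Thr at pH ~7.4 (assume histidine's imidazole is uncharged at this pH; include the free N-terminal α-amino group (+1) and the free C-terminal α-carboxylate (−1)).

Near pH 7.4, K and R contribute +1 each, D and E contribute −1 each, and every other side chain (His included, as stated) is uncharged.
Positive (K, R): Lys2, Arg4, Arg9, Lys12, Arg17, Lys19 → +6.
Negative (D, E): Asp3, Glu6, Glu11, Asp14, Glu18 → −5.
The N-terminus (+1) and C-terminus (−1) cancel.
Net charge = (+6) + (−5) = +1.

+1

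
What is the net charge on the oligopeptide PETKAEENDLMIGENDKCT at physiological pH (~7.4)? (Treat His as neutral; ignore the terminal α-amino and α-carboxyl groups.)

The side chains ionized at physiological pH are Lys/Arg (+1) and Asp/Glu (−1); with His treated as neutral, nothing else contributes.
Positive (K, R): K4, K17 → +2.
Negative (D, E): E2, E6, E7, D9, E14, D16 → −6.
Net charge = (+2) + (−6) = −4.

-4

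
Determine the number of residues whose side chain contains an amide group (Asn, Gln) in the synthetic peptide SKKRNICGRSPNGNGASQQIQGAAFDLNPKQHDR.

Matching residues: N5, N12, N14, Q18, Q19, Q21, N28, Q31.

8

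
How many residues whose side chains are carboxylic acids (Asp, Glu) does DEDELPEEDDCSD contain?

9

Matching residues: D1, E2, D3, E4, E7, E8, D9, D10, D13.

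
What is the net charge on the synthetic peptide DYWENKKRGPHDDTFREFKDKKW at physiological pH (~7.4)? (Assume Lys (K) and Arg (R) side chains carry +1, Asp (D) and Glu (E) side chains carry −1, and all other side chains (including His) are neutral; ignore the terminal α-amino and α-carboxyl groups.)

Positive (K, R): K6, K7, R8, R16, K19, K21, K22 → +7.
Negative (D, E): D1, E4, D12, D13, E17, D20 → −6.
Net charge = (+7) + (−6) = +1.

+1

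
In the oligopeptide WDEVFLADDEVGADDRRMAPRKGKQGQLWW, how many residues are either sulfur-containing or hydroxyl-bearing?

Sulfur-containing: C, M. Hydroxyl-bearing: S, T, Y.
Sulfur-containing residues here: M18 (1).
Hydroxyl-bearing residues here: none (0).
The two groups share no amino acid, so total = 1 + 0 = 1.

1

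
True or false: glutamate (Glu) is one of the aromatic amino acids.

False

The aromatic amino acids are Phe (F, benzyl), Trp (W, indole), and Tyr (Y, phenol).
Glutamate is not in this group.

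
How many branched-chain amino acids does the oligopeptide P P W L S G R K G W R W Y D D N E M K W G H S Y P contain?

1

Valine (V), leucine (L), and isoleucine (I) are the branched-chain amino acids.
Matching residues: L4.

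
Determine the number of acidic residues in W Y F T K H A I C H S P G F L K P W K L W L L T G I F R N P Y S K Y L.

0

Only D (aspartate) and E (glutamate) carry a side-chain carboxylic acid.
None of the 35 residues belong to this group.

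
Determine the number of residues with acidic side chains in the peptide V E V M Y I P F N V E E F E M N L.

Only D (aspartate) and E (glutamate) carry a side-chain carboxylic acid.
Matching residues: E2, E11, E12, E14.

4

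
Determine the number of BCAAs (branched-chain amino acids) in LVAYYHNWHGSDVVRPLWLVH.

V, L, and I make up the branched-chain aliphatic group.
Matching residues: L1, V2, V13, V14, L17, L19, V20.

7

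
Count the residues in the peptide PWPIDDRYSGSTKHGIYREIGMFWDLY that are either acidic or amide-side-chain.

4

Acidic: D, E. Amide-side-chain: N, Q.
Acidic residues here: D5, D6, E19, D25 (4).
Amide-side-chain residues here: none (0).
The two groups share no amino acid, so total = 4 + 0 = 4.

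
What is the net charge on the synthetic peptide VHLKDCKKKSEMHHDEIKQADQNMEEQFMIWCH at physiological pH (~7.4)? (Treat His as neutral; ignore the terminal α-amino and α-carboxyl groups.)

Near pH 7.4, K and R contribute +1 each, D and E contribute −1 each, and every other side chain (His included, as stated) is uncharged.
Positive (K, R): K4, K7, K8, K9, K18 → +5.
Negative (D, E): D5, E11, D15, E16, D21, E25, E26 → −7.
Net charge = (+5) + (−7) = −2.

-2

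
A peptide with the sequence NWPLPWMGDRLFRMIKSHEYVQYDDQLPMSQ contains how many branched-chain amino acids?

The BCAAs are Val, Leu, and Ile — aliphatic side chains with a branch point.
Matching residues: L4, L11, I15, V21, L27.

5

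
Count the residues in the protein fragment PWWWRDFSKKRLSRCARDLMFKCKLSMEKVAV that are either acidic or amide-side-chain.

Acidic: D, E. Amide-side-chain: N, Q.
Acidic residues here: D6, D18, E28 (3).
Amide-side-chain residues here: none (0).
The two groups share no amino acid, so total = 3 + 0 = 3.

3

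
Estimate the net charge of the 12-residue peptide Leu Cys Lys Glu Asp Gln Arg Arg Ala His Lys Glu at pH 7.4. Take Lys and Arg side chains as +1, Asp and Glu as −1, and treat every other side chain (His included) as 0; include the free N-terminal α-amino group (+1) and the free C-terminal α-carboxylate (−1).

+1

Positive (K, R): Lys3, Arg7, Arg8, Lys11 → +4.
Negative (D, E): Glu4, Asp5, Glu12 → −3.
The N-terminus (+1) and C-terminus (−1) cancel.
Net charge = (+4) + (−3) = +1.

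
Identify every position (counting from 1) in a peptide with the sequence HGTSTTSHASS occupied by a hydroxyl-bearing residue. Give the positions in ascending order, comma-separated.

S, T, and Y are the three residues with a side-chain hydroxyl.
Matching residues: T3, S4, T5, T6, S7, S10, S11.

3, 4, 5, 6, 7, 10, 11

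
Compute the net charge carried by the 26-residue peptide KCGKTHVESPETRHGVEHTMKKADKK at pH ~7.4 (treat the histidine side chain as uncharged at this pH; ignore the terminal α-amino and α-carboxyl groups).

+3

Near pH 7.4, K and R contribute +1 each, D and E contribute −1 each, and every other side chain (His included, as stated) is uncharged.
Positive (K, R): K1, K4, R13, K21, K22, K25, K26 → +7.
Negative (D, E): E8, E11, E17, D24 → −4.
Net charge = (+7) + (−4) = +3.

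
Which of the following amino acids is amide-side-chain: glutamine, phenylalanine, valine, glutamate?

glutamine

Asparagine (N) and glutamine (Q) have uncharged amide side chains.
Of the listed options, only glutamine belongs to this group.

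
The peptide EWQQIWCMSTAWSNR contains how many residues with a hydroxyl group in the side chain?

3

Serine (S), threonine (T), and tyrosine (Y) each carry a hydroxyl group on the side chain.
Matching residues: S9, T10, S13.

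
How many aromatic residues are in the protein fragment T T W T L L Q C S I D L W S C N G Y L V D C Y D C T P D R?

4

The aromatic amino acids are Phe (F, benzyl), Trp (W, indole), and Tyr (Y, phenol).
Matching residues: W3, W13, Y18, Y23.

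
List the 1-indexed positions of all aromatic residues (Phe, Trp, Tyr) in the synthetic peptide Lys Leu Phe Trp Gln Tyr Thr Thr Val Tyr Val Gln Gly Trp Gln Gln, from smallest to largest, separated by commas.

Matching residues: Phe3, Trp4, Tyr6, Tyr10, Trp14.

3, 4, 6, 10, 14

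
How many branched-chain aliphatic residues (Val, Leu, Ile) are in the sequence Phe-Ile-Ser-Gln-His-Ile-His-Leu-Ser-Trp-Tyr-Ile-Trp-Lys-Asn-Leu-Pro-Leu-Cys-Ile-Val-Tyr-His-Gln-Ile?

Matching residues: Ile2, Ile6, Leu8, Ile12, Leu16, Leu18, Ile20, Val21, Ile25.

9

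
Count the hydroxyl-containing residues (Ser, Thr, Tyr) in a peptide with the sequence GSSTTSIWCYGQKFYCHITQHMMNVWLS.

Matching residues: S2, S3, T4, T5, S6, Y10, Y15, T19, S28.

9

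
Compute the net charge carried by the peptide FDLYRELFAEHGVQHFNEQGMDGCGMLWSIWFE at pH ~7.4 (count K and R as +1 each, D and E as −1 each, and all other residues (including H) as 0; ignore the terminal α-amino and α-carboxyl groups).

-5

Positive (K, R): R5 → +1.
Negative (D, E): D2, E6, E10, E18, D22, E33 → −6.
Net charge = (+1) + (−6) = −5.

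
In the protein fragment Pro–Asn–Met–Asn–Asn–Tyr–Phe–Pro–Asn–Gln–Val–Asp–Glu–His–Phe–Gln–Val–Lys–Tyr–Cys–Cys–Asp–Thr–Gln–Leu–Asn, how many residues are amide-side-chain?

8

Only N (asparagine) and Q (glutamine) carry a side-chain carboxamide.
Matching residues: Asn2, Asn4, Asn5, Asn9, Gln10, Gln16, Gln24, Asn26.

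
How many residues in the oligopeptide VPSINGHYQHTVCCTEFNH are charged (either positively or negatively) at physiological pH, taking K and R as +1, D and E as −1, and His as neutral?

1

Charged side chains at pH ~7.4: K, R (positive); D, E (negative).
Matching residues: E16.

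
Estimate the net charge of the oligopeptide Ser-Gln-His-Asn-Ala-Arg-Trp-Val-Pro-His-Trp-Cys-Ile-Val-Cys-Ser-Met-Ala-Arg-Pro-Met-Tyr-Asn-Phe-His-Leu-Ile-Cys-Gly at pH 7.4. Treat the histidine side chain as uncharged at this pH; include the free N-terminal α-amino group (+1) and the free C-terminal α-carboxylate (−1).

Near pH 7.4, K and R contribute +1 each, D and E contribute −1 each, and every other side chain (His included, as stated) is uncharged.
Positive (K, R): Arg6, Arg19 → +2.
Negative (D, E): none → −0.
The N-terminus (+1) and C-terminus (−1) cancel.
Net charge = (+2) + (−0) = +2.

+2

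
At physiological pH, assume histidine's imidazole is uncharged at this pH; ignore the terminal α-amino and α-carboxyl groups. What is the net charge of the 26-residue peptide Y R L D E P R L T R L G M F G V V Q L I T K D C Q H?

+1

Near pH 7.4, K and R contribute +1 each, D and E contribute −1 each, and every other side chain (His included, as stated) is uncharged.
Positive (K, R): R2, R7, R10, K22 → +4.
Negative (D, E): D4, E5, D23 → −3.
Net charge = (+4) + (−3) = +1.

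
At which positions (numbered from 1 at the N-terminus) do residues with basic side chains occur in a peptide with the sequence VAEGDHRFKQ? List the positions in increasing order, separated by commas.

The basic amino acids are Lys (K), Arg (R), and His (H).
Matching residues: H6, R7, K9.

6, 7, 9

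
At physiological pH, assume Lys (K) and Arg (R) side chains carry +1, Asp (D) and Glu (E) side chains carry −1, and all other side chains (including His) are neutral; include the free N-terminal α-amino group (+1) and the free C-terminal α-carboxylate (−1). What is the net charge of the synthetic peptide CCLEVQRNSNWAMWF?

0

Positive (K, R): R7 → +1.
Negative (D, E): E4 → −1.
The N-terminus (+1) and C-terminus (−1) cancel.
Net charge = (+1) + (−1) = 0.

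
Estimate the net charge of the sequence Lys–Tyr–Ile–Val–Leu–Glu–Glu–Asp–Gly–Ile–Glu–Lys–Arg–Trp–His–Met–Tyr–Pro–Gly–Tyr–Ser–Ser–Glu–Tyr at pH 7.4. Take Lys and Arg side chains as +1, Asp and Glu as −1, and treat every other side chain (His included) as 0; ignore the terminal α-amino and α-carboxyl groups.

-2

Positive (K, R): Lys1, Lys12, Arg13 → +3.
Negative (D, E): Glu6, Glu7, Asp8, Glu11, Glu23 → −5.
Net charge = (+3) + (−5) = −2.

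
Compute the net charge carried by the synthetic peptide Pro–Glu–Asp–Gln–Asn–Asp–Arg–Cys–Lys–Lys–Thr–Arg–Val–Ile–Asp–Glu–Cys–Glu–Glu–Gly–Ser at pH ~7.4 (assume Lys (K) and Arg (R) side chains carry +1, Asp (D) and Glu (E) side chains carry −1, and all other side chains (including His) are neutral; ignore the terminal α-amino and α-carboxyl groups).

-3

Positive (K, R): Arg7, Lys9, Lys10, Arg12 → +4.
Negative (D, E): Glu2, Asp3, Asp6, Asp15, Glu16, Glu18, Glu19 → −7.
Net charge = (+4) + (−7) = −3.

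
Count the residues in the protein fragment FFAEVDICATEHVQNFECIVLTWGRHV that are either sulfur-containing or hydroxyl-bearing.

4

Sulfur-containing: C, M. Hydroxyl-bearing: S, T, Y.
Sulfur-containing residues here: C8, C18 (2).
Hydroxyl-bearing residues here: T10, T22 (2).
The two groups share no amino acid, so total = 2 + 2 = 4.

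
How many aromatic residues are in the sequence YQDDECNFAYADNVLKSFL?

4

The aromatic amino acids are Phe (F, benzyl), Trp (W, indole), and Tyr (Y, phenol).
Matching residues: Y1, F8, Y10, F18.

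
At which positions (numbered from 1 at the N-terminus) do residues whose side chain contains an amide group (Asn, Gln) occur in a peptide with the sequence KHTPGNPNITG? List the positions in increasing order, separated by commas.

Matching residues: N6, N8.

6, 8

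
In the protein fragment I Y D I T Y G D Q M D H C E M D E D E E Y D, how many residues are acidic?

10

Only D (aspartate) and E (glutamate) carry a side-chain carboxylic acid.
Matching residues: D3, D8, D11, E14, D16, E17, D18, E19, E20, D22.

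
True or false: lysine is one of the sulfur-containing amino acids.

False

Cysteine (C, thiol) and methionine (M, thioether) are the two sulfur-containing amino acids.
Lysine is not in this group.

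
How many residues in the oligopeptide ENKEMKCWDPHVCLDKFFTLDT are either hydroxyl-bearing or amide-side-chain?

Hydroxyl-bearing: S, T, Y. Amide-side-chain: N, Q.
Hydroxyl-bearing residues here: T19, T22 (2).
Amide-side-chain residues here: N2 (1).
The two groups share no amino acid, so total = 2 + 1 = 3.

3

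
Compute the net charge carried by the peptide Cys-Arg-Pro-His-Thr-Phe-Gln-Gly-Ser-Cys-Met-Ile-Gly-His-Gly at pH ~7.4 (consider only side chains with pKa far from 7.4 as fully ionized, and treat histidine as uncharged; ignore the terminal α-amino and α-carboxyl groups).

Near pH 7.4, K and R contribute +1 each, D and E contribute −1 each, and every other side chain (His included, as stated) is uncharged.
Positive (K, R): Arg2 → +1.
Negative (D, E): none → −0.
Net charge = (+1) + (−0) = +1.

+1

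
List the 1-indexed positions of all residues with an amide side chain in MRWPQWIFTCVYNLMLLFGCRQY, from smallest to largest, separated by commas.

Only N (asparagine) and Q (glutamine) carry a side-chain carboxamide.
Matching residues: Q5, N13, Q22.

5, 13, 22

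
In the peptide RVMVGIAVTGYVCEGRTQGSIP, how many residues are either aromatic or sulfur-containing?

3

Aromatic: F, W, Y. Sulfur-containing: C, M.
Aromatic residues here: Y11 (1).
Sulfur-containing residues here: M3, C13 (2).
The two groups share no amino acid, so total = 1 + 2 = 3.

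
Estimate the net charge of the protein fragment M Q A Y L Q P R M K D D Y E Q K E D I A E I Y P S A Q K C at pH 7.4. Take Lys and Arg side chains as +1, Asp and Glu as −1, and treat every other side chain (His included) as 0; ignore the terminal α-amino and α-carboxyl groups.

-2

Positive (K, R): R8, K10, K16, K28 → +4.
Negative (D, E): D11, D12, E14, E17, D18, E21 → −6.
Net charge = (+4) + (−6) = −2.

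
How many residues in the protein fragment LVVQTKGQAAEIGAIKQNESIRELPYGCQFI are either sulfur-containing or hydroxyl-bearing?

Sulfur-containing: C, M. Hydroxyl-bearing: S, T, Y.
Sulfur-containing residues here: C28 (1).
Hydroxyl-bearing residues here: T5, S20, Y26 (3).
The two groups share no amino acid, so total = 1 + 3 = 4.

4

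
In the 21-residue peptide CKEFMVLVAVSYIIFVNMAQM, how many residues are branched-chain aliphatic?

7

Valine (V), leucine (L), and isoleucine (I) are the branched-chain amino acids.
Matching residues: V6, L7, V8, V10, I13, I14, V16.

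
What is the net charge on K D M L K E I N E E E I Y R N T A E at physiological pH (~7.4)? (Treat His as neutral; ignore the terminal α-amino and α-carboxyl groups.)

-3

At pH ~7.4 the Lys and Arg side chains are protonated (+1), the Asp and Glu side chains are deprotonated (−1), and with His taken as neutral all other side chains carry no charge.
Positive (K, R): K1, K5, R14 → +3.
Negative (D, E): D2, E6, E9, E10, E11, E18 → −6.
Net charge = (+3) + (−6) = −3.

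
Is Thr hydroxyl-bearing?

Serine (S), threonine (T), and tyrosine (Y) each carry a hydroxyl group on the side chain.
Threonine is in this group.

Yes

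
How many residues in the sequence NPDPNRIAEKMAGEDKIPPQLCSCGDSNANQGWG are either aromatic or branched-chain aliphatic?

Aromatic: F, W, Y. Branched-chain aliphatic: I, L, V.
Aromatic residues here: W33 (1).
Branched-chain aliphatic residues here: I7, I17, L21 (3).
The two groups share no amino acid, so total = 1 + 3 = 4.

4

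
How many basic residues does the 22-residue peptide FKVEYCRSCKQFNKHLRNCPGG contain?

6

K, R, and H are the three residues with basic side chains (ε-amine, guanidinium, and imidazole respectively).
Matching residues: K2, R7, K10, K14, H15, R17.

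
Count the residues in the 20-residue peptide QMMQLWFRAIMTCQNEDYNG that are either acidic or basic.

Acidic: D, E. Basic: H, K, R.
Acidic residues here: E16, D17 (2).
Basic residues here: R8 (1).
The two groups share no amino acid, so total = 2 + 1 = 3.

3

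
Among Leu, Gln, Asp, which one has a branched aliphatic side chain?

Leu

The BCAAs are Val, Leu, and Ile — aliphatic side chains with a branch point.
Of the listed options, only Leu belongs to this group.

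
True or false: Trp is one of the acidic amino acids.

Only D (aspartate) and E (glutamate) carry a side-chain carboxylic acid.
Tryptophan is not in this group.

False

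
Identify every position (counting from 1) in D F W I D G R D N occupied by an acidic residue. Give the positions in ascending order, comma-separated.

1, 5, 8

Aspartate (D) and glutamate (E) have carboxylic-acid side chains and are the acidic amino acids.
Matching residues: D1, D5, D8.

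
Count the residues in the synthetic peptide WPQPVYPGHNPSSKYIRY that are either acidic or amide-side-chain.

2

Acidic: D, E. Amide-side-chain: N, Q.
Acidic residues here: none (0).
Amide-side-chain residues here: Q3, N10 (2).
The two groups share no amino acid, so total = 0 + 2 = 2.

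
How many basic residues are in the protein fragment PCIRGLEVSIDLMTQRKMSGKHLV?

5

K, R, and H are the three residues with basic side chains (ε-amine, guanidinium, and imidazole respectively).
Matching residues: R4, R16, K17, K21, H22.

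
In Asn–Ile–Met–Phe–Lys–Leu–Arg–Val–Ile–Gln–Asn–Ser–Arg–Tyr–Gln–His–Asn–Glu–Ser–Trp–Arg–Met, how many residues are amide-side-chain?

5

Asparagine (N) and glutamine (Q) have uncharged amide side chains.
Matching residues: Asn1, Gln10, Asn11, Gln15, Asn17.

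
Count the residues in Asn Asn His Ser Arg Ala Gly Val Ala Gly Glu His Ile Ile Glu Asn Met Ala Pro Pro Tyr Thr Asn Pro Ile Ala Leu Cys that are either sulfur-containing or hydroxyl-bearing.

5

Sulfur-containing: C, M. Hydroxyl-bearing: S, T, Y.
Sulfur-containing residues here: Met17, Cys28 (2).
Hydroxyl-bearing residues here: Ser4, Tyr21, Thr22 (3).
The two groups share no amino acid, so total = 2 + 3 = 5.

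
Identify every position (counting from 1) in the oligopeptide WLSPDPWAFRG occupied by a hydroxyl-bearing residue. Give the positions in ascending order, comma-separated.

3

Matching residues: S3.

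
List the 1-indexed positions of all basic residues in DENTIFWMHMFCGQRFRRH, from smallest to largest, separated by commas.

9, 15, 17, 18, 19

K, R, and H are the three residues with basic side chains (ε-amine, guanidinium, and imidazole respectively).
Matching residues: H9, R15, R17, R18, H19.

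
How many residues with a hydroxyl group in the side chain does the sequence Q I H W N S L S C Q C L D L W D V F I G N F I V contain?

S, T, and Y are the three residues with a side-chain hydroxyl.
Matching residues: S6, S8.

2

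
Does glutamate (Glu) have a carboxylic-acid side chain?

Yes

Only D (aspartate) and E (glutamate) carry a side-chain carboxylic acid.
Glutamate is in this group.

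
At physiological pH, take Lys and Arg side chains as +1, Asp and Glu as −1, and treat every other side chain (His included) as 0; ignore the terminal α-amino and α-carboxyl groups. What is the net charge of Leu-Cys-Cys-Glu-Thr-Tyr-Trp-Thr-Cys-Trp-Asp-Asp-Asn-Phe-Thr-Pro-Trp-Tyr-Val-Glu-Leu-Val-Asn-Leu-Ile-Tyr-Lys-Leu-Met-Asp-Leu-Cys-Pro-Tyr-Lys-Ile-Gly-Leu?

Positive (K, R): Lys27, Lys35 → +2.
Negative (D, E): Glu4, Asp11, Asp12, Glu20, Asp30 → −5.
Net charge = (+2) + (−5) = −3.

-3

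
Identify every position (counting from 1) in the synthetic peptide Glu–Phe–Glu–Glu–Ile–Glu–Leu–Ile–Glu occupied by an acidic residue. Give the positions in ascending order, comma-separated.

1, 3, 4, 6, 9

Aspartate (D) and glutamate (E) have carboxylic-acid side chains and are the acidic amino acids.
Matching residues: Glu1, Glu3, Glu4, Glu6, Glu9.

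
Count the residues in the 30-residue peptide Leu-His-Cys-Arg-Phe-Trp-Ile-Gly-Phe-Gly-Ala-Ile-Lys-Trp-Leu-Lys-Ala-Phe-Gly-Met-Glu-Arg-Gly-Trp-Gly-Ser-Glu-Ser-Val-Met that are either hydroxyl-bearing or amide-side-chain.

Hydroxyl-bearing: S, T, Y. Amide-side-chain: N, Q.
Hydroxyl-bearing residues here: Ser26, Ser28 (2).
Amide-side-chain residues here: none (0).
The two groups share no amino acid, so total = 2 + 0 = 2.

2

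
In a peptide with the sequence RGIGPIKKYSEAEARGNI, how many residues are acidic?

2

Only D (aspartate) and E (glutamate) carry a side-chain carboxylic acid.
Matching residues: E11, E13.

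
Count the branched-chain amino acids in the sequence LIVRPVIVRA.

6

Valine (V), leucine (L), and isoleucine (I) are the branched-chain amino acids.
Matching residues: L1, I2, V3, V6, I7, V8.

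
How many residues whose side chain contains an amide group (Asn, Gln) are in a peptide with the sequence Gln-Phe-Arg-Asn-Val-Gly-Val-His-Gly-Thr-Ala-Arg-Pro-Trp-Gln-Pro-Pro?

Matching residues: Gln1, Asn4, Gln15.

3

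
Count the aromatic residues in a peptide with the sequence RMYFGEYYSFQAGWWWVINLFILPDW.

F, W, and Y each carry an aromatic ring on the side chain.
Matching residues: Y3, F4, Y7, Y8, F10, W14, W15, W16, F21, W26.

10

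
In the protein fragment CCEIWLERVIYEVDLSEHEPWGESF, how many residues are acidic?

7

Only D (aspartate) and E (glutamate) carry a side-chain carboxylic acid.
Matching residues: E3, E7, E12, D14, E17, E19, E23.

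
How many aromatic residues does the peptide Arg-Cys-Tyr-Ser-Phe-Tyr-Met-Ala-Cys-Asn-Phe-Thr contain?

4

The aromatic amino acids are Phe (F, benzyl), Trp (W, indole), and Tyr (Y, phenol).
Matching residues: Tyr3, Phe5, Tyr6, Phe11.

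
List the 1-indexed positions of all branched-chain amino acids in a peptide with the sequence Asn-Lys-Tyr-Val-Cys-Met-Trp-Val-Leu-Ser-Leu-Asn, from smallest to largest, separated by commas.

V, L, and I make up the branched-chain aliphatic group.
Matching residues: Val4, Val8, Leu9, Leu11.

4, 8, 9, 11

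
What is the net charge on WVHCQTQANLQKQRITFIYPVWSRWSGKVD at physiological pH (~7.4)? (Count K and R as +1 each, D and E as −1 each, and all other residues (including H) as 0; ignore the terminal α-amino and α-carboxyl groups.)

Positive (K, R): K12, R14, R24, K28 → +4.
Negative (D, E): D30 → −1.
Net charge = (+4) + (−1) = +3.

+3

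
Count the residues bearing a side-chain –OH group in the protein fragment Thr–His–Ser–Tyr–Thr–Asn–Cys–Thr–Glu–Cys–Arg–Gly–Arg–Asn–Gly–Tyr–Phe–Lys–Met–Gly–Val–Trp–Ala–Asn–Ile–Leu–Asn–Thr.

Serine (S), threonine (T), and tyrosine (Y) each carry a hydroxyl group on the side chain.
Matching residues: Thr1, Ser3, Tyr4, Thr5, Thr8, Tyr16, Thr28.

7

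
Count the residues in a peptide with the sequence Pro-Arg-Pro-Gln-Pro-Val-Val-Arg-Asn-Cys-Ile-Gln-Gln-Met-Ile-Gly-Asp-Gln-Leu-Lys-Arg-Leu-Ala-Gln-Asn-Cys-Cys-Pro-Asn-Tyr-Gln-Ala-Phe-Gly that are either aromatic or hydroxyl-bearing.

2

Aromatic: F, W, Y. Hydroxyl-bearing: S, T, Y.
Aromatic residues here: Tyr30, Phe33 (2).
Hydroxyl-bearing residues here: Tyr30 (1).
Y is in both groups, so the 1 Y residue must not be double-counted.
Total = 2 + 1 − 1 = 2.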